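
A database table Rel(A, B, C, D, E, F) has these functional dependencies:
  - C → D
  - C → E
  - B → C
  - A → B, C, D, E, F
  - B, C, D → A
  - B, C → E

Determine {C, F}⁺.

{C, D, E, F}

Start with {C, F}.
C → D applies; add {D} → now {C, D, F}.
C → E applies; add {E} → now {C, D, E, F}.
No further FD applies.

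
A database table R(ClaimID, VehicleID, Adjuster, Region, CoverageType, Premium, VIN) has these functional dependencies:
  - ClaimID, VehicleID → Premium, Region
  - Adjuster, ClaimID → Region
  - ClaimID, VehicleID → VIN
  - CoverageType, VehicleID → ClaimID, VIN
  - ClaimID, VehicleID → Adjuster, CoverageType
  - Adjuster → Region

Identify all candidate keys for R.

{VehicleID} never appears on the right of any FD, so every key must include it.
{ClaimID, VehicleID}⁺ = {Adjuster, ClaimID, CoverageType, Premium, Region, VIN, VehicleID}, which is every attribute, so {ClaimID, VehicleID} is a candidate key.
{CoverageType, VehicleID}⁺ = {Adjuster, ClaimID, CoverageType, Premium, Region, VIN, VehicleID}, which is every attribute, so {CoverageType, VehicleID} is a candidate key.
These are minimal and exhaustive — every other superkey contains one of them.

{ClaimID, VehicleID}, {CoverageType, VehicleID}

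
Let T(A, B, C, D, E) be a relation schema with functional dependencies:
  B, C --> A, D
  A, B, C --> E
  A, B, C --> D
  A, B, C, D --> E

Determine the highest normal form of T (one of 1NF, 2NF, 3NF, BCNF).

BCNF

Candidate key: {B, C}. Prime attributes: {B, C}.
The left-hand side of every FD is a superkey, so BCNF is satisfied.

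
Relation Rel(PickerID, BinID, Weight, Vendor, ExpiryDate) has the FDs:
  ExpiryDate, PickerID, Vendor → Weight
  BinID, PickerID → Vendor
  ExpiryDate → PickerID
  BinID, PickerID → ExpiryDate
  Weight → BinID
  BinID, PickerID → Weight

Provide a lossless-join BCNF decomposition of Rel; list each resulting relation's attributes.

{BinID, Weight}; {ExpiryDate, PickerID}; {ExpiryDate, Vendor, Weight}

Candidate keys of the original relation: {BinID, ExpiryDate}, {BinID, PickerID}, {ExpiryDate, Vendor}, {ExpiryDate, Weight}, {PickerID, Weight}.
Within {BinID, ExpiryDate, PickerID, Vendor, Weight}: {ExpiryDate}⁺ ∩ {BinID, ExpiryDate, PickerID, Vendor, Weight} = {ExpiryDate, PickerID}, not the whole set, so ExpiryDate → PickerID violates BCNF; decompose into {ExpiryDate, PickerID} and {BinID, ExpiryDate, Vendor, Weight}.
{ExpiryDate, PickerID}: every determinant is a superkey — BCNF.
Within {BinID, ExpiryDate, Vendor, Weight}: {Weight}⁺ ∩ {BinID, ExpiryDate, Vendor, Weight} = {BinID, Weight}, not the whole set, so Weight → BinID violates BCNF; decompose into {BinID, Weight} and {ExpiryDate, Vendor, Weight}.
{BinID, Weight}: every determinant is a superkey — BCNF.
{ExpiryDate, Vendor, Weight}: every determinant is a superkey — BCNF.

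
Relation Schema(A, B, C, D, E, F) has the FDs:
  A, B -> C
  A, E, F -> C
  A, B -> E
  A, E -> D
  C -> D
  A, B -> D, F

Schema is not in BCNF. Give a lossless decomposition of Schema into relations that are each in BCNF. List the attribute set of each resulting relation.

Candidate key of the original relation: {A, B}.
In {A, B, C, D, E, F}, {A, E, F} is not a superkey ({A, E, F}⁺ restricted to this set is {A, C, D, E, F}), so split on A, E, F -> C, D into {A, C, D, E, F} and {A, B, E, F}.
In {A, C, D, E, F}, {A, E} is not a superkey ({A, E}⁺ restricted to this set is {A, D, E}), so split on A, E -> D into {A, D, E} and {A, C, E, F}.
{A, D, E} has no BCNF violation.
{A, C, E, F} has no BCNF violation.
{A, B, E, F} has no BCNF violation.

{A, B, E, F}; {A, C, E, F}; {A, D, E}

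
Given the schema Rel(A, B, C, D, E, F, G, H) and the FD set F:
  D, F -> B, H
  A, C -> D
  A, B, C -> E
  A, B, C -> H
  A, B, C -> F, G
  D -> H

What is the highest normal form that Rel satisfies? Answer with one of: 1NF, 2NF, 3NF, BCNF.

Candidate keys: {A, B, C}, {A, C, F}. Prime attributes: {A, B, C, F}.
D, F -> B, H breaks BCNF: {D, F}⁺ = {B, D, F, H}, so {D, F} is not a superkey.
D, F -> B, H determines the non-prime attribute {H} from a non-superkey — 3NF is violated.
The proper key subset {A, C} of {A, B, C} determines non-prime {D, H}, so the relation is not even in 2NF.

1NF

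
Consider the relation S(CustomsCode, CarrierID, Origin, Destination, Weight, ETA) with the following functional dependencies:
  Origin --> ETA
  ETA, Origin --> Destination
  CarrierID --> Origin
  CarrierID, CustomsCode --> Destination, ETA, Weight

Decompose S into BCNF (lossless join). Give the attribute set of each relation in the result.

{CarrierID, CustomsCode, Weight}; {CarrierID, Origin}; {Destination, ETA, Origin}

Candidate key of the original relation: {CarrierID, CustomsCode}.
Within {CarrierID, CustomsCode, Destination, ETA, Origin, Weight}: {Origin}⁺ ∩ {CarrierID, CustomsCode, Destination, ETA, Origin, Weight} = {Destination, ETA, Origin}, not the whole set, so Origin --> Destination, ETA violates BCNF; decompose into {Destination, ETA, Origin} and {CarrierID, CustomsCode, Origin, Weight}.
{Destination, ETA, Origin}: every determinant is a superkey — BCNF.
Within {CarrierID, CustomsCode, Origin, Weight}: {CarrierID}⁺ ∩ {CarrierID, CustomsCode, Origin, Weight} = {CarrierID, Origin}, not the whole set, so CarrierID --> Origin violates BCNF; decompose into {CarrierID, Origin} and {CarrierID, CustomsCode, Weight}.
{CarrierID, Origin}: every determinant is a superkey — BCNF.
{CarrierID, CustomsCode, Weight}: every determinant is a superkey — BCNF.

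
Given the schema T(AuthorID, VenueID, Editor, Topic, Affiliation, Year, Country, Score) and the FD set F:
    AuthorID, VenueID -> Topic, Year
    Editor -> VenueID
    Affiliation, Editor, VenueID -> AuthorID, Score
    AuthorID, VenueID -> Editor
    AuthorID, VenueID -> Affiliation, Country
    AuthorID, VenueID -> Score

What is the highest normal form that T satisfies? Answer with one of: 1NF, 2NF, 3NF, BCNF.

3NF

Candidate keys: {Affiliation, Editor}, {AuthorID, Editor}, {AuthorID, VenueID}. Prime attributes: {Affiliation, AuthorID, Editor, VenueID}.
Editor -> VenueID: {Editor}⁺ = {Editor, VenueID}, which is not all of the attributes, so the left side is not a superkey — BCNF is violated.
Its right-hand attributes {VenueID} are all prime, as are those of every other non-superkey FD — the relation is in 3NF.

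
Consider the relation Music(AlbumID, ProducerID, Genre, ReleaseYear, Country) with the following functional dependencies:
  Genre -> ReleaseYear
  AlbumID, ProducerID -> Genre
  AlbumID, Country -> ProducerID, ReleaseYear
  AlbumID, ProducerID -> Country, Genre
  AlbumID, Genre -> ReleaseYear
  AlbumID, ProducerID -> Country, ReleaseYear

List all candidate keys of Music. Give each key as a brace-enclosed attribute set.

{AlbumID} never appears on the right of any FD, so every key must include it.
{AlbumID, Country}⁺ = {AlbumID, Country, Genre, ProducerID, ReleaseYear}, which is every attribute, so {AlbumID, Country} is a candidate key.
{AlbumID, ProducerID}⁺ = {AlbumID, Country, Genre, ProducerID, ReleaseYear}, which is every attribute, so {AlbumID, ProducerID} is a candidate key.
Any other superkey properly contains one of these, so there are no further candidate keys.

{AlbumID, Country}, {AlbumID, ProducerID}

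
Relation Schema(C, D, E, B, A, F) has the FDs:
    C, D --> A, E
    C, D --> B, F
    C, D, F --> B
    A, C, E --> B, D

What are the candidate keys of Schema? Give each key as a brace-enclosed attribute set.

Attributes never on any right-hand side: {C} — every candidate key must contain it.
{C, D}⁺ = {A, B, C, D, E, F}, which is every attribute, so {C, D} is a candidate key.
{A, C, E}⁺ = {A, B, C, D, E, F}, which is every attribute, so {A, C, E} is a candidate key.
Any other superkey properly contains one of these, so there are no further candidate keys.

{A, C, E}, {C, D}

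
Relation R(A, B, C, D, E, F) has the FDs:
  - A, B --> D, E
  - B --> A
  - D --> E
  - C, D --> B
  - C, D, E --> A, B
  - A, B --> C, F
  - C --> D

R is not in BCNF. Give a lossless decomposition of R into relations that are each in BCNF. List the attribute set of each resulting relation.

{A, B, C, D, F}; {D, E}

Candidate keys of the original relation: {B}, {C}.
Within {A, B, C, D, E, F}: {D}⁺ ∩ {A, B, C, D, E, F} = {D, E}, not the whole set, so D --> E violates BCNF; decompose into {D, E} and {A, B, C, D, F}.
{D, E} is in BCNF.
{A, B, C, D, F} is in BCNF.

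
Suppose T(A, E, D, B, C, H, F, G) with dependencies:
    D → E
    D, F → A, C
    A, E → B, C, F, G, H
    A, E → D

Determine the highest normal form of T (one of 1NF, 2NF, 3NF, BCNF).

Candidate keys: {A, D}, {A, E}, {D, F}. Prime attributes: {A, D, E, F}.
D → E breaks BCNF: {D}⁺ = {D, E}, so {D} is not a superkey.
Its right-hand attributes {E} are all prime, as are those of every other non-superkey FD — the relation is in 3NF.

3NF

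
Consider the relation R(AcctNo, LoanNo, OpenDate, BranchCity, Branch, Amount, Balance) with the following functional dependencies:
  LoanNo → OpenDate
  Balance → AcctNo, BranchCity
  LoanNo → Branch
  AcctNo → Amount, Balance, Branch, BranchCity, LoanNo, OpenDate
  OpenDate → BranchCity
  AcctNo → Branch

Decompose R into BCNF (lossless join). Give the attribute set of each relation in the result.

Candidate keys of the original relation: {AcctNo}, {Balance}.
In {AcctNo, Amount, Balance, Branch, BranchCity, LoanNo, OpenDate}, {LoanNo} is not a superkey ({LoanNo}⁺ restricted to this set is {Branch, BranchCity, LoanNo, OpenDate}), so split on LoanNo → Branch, BranchCity, OpenDate into {Branch, BranchCity, LoanNo, OpenDate} and {AcctNo, Amount, Balance, LoanNo}.
In {Branch, BranchCity, LoanNo, OpenDate}, {OpenDate} is not a superkey ({OpenDate}⁺ restricted to this set is {BranchCity, OpenDate}), so split on OpenDate → BranchCity into {BranchCity, OpenDate} and {Branch, LoanNo, OpenDate}.
{BranchCity, OpenDate}: every determinant is a superkey — BCNF.
{Branch, LoanNo, OpenDate}: every determinant is a superkey — BCNF.
{AcctNo, Amount, Balance, LoanNo}: every determinant is a superkey — BCNF.

{AcctNo, Amount, Balance, LoanNo}; {Branch, LoanNo, OpenDate}; {BranchCity, OpenDate}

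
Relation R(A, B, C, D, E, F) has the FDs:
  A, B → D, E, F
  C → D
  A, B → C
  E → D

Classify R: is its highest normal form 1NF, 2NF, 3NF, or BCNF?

2NF

Candidate key: {A, B}. Prime attributes: {A, B}.
C → D: {C}⁺ = {C, D}, which is not all of the attributes, so the left side is not a superkey — BCNF is violated.
Because {D} is non-prime and the left side of C → D is not a superkey, the relation is not in 3NF.
Checking every proper subset of each key, none determines a non-prime attribute — 2NF is satisfied.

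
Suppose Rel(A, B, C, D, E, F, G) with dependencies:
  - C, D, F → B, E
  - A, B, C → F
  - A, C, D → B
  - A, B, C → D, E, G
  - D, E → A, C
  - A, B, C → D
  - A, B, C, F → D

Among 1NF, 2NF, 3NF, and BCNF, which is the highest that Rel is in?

BCNF

Candidate keys: {A, B, C}, {A, C, D}, {C, D, F}, {D, E}. Prime attributes: {A, B, C, D, E, F}.
Each dependency's left side is a superkey — BCNF holds.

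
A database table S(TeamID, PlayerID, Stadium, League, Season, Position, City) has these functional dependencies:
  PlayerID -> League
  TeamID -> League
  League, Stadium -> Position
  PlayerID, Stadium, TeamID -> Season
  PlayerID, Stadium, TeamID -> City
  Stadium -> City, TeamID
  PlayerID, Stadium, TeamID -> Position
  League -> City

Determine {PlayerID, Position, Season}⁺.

Start with {PlayerID, Position, Season}.
PlayerID -> League applies; add {League} → now {League, PlayerID, Position, Season}.
League -> City applies; add {City} → now {City, League, PlayerID, Position, Season}.
No further FD applies.

{City, League, PlayerID, Position, Season}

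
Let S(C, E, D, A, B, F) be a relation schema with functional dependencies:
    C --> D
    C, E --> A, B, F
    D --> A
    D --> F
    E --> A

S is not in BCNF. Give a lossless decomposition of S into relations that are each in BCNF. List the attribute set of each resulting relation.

Candidate key of the original relation: {C, E}.
Within {A, B, C, D, E, F}: {C}⁺ ∩ {A, B, C, D, E, F} = {A, C, D, F}, not the whole set, so C --> A, D, F violates BCNF; decompose into {A, C, D, F} and {B, C, E}.
Within {A, C, D, F}: {D}⁺ ∩ {A, C, D, F} = {A, D, F}, not the whole set, so D --> A, F violates BCNF; decompose into {A, D, F} and {C, D}.
{A, D, F} is in BCNF.
{C, D} is in BCNF.
{B, C, E} is in BCNF.

{A, D, F}; {B, C, E}; {C, D}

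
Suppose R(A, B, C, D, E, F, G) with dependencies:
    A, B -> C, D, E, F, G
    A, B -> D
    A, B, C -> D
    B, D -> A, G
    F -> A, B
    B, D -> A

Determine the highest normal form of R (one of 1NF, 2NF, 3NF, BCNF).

Candidate keys: {A, B}, {B, D}, {F}. Prime attributes: {A, B, D, F}.
The left-hand side of every FD is a superkey, so BCNF is satisfied.

BCNF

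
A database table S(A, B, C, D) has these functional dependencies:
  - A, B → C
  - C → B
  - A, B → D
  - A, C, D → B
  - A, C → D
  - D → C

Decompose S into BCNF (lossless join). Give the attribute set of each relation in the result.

{A, D}; {B, C}; {C, D}

Candidate keys of the original relation: {A, B}, {A, C}, {A, D}.
In {A, B, C, D}, {C} is not a superkey ({C}⁺ restricted to this set is {B, C}), so split on C → B into {B, C} and {A, C, D}.
{B, C} has no BCNF violation.
In {A, C, D}, {D} is not a superkey ({D}⁺ restricted to this set is {C, D}), so split on D → C into {C, D} and {A, D}.
{C, D} has no BCNF violation.
{A, D} has no BCNF violation.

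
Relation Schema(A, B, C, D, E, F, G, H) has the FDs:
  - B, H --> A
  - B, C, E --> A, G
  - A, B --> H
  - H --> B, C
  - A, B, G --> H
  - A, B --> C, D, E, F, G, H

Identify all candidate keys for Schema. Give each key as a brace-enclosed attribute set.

{H}⁺ = {A, B, C, D, E, F, G, H}, which is every attribute, so {H} is a candidate key.
{A, B}⁺ = {A, B, C, D, E, F, G, H}, which is every attribute, so {A, B} is a candidate key.
{B, C, E}⁺ = {A, B, C, D, E, F, G, H}, which is every attribute, so {B, C, E} is a candidate key.
No proper subset of any of these is a key, and no other minimal superkey exists.

{A, B}, {B, C, E}, {H}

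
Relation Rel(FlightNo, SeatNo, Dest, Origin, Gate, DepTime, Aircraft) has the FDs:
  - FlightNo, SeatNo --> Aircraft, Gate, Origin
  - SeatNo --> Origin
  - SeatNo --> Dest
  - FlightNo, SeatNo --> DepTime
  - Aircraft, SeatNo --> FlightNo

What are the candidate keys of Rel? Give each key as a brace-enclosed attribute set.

{Aircraft, SeatNo}, {FlightNo, SeatNo}

{SeatNo} never appears on the right of any FD, so every key must include it.
{Aircraft, SeatNo}⁺ = {Aircraft, DepTime, Dest, FlightNo, Gate, Origin, SeatNo} — all of the relation — so {Aircraft, SeatNo} is a candidate key.
{FlightNo, SeatNo}⁺ = {Aircraft, DepTime, Dest, FlightNo, Gate, Origin, SeatNo} — all of the relation — so {FlightNo, SeatNo} is a candidate key.
No proper subset of any of these is a key, and no other minimal superkey exists.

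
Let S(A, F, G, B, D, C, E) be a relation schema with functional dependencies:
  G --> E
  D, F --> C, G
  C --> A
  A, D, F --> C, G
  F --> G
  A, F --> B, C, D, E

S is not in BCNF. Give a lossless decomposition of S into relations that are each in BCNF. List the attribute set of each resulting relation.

Candidate keys of the original relation: {A, F}, {C, F}, {D, F}.
In {A, B, C, D, E, F, G}, {G} is not a superkey ({G}⁺ restricted to this set is {E, G}), so split on G --> E into {E, G} and {A, B, C, D, F, G}.
{E, G}: every determinant is a superkey — BCNF.
In {A, B, C, D, F, G}, {C} is not a superkey ({C}⁺ restricted to this set is {A, C}), so split on C --> A into {A, C} and {B, C, D, F, G}.
{A, C}: every determinant is a superkey — BCNF.
In {B, C, D, F, G}, {F} is not a superkey ({F}⁺ restricted to this set is {F, G}), so split on F --> G into {F, G} and {B, C, D, F}.
{F, G}: every determinant is a superkey — BCNF.
{B, C, D, F}: every determinant is a superkey — BCNF.

{A, C}; {B, C, D, F}; {E, G}; {F, G}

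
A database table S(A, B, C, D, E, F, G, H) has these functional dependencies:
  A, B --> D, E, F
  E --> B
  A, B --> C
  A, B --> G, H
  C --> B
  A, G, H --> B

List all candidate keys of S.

{A, B}, {A, C}, {A, E}, {A, G, H}

Attributes never on any right-hand side: {A} — every candidate key must contain it.
{A, B}⁺ = {A, B, C, D, E, F, G, H} — all of the relation — so {A, B} is a candidate key.
{A, C}⁺ = {A, B, C, D, E, F, G, H} — all of the relation — so {A, C} is a candidate key.
{A, E}⁺ = {A, B, C, D, E, F, G, H} — all of the relation — so {A, E} is a candidate key.
{A, G, H}⁺ = {A, B, C, D, E, F, G, H} — all of the relation — so {A, G, H} is a candidate key.
Any other superkey properly contains one of these, so there are no further candidate keys.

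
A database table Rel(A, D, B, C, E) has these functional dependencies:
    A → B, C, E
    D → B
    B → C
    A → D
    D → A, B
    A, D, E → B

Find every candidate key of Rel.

{A}, {D}

{A}⁺ = {A, B, C, D, E} — all of the relation — so {A} is a candidate key.
{D}⁺ = {A, B, C, D, E} — all of the relation — so {D} is a candidate key.
Any other superkey properly contains one of these, so there are no further candidate keys.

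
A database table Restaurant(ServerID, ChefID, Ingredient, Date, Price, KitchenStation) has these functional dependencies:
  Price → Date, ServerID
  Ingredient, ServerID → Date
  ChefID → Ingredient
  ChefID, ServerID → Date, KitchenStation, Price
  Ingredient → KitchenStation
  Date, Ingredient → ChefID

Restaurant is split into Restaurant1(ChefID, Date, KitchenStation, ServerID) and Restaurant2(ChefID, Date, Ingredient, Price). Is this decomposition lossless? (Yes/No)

No

Restaurant1 ∩ Restaurant2 = {ChefID, Date}; its closure under F is {ChefID, Date, Ingredient, KitchenStation}.
The closure covers neither Restaurant1 nor Restaurant2 entirely; the join is not lossless.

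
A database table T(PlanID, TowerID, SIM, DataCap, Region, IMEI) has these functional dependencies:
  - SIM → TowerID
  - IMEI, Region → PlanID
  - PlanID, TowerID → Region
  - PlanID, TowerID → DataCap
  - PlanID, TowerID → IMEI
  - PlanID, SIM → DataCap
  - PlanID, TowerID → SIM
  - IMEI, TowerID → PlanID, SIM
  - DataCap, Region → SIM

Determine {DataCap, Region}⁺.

{DataCap, Region, SIM, TowerID}

Start with {DataCap, Region}.
DataCap, Region → SIM applies; add {SIM} → now {DataCap, Region, SIM}.
SIM → TowerID applies; add {TowerID} → now {DataCap, Region, SIM, TowerID}.
No further FD applies.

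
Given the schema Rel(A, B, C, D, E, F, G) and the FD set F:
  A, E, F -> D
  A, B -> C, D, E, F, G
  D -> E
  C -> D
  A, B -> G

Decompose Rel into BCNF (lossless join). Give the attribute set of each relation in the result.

Candidate key of the original relation: {A, B}.
Within {A, B, C, D, E, F, G}: {A, E, F}⁺ ∩ {A, B, C, D, E, F, G} = {A, D, E, F}, not the whole set, so A, E, F -> D violates BCNF; decompose into {A, D, E, F} and {A, B, C, E, F, G}.
Within {A, D, E, F}: {D}⁺ ∩ {A, D, E, F} = {D, E}, not the whole set, so D -> E violates BCNF; decompose into {D, E} and {A, D, F}.
{D, E}: every determinant is a superkey — BCNF.
{A, D, F}: every determinant is a superkey — BCNF.
Within {A, B, C, E, F, G}: {C}⁺ ∩ {A, B, C, E, F, G} = {C, E}, not the whole set, so C -> E violates BCNF; decompose into {C, E} and {A, B, C, F, G}.
{C, E}: every determinant is a superkey — BCNF.
{A, B, C, F, G}: every determinant is a superkey — BCNF.

{A, B, C, F, G}; {A, D, F}; {C, E}; {D, E}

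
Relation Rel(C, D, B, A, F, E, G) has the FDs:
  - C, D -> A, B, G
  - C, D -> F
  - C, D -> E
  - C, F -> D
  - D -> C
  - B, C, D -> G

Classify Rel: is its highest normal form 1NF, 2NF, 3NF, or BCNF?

Candidate keys: {C, F}, {D}. Prime attributes: {C, D, F}.
Every FD has a superkey on the left, so the relation is in BCNF.

BCNF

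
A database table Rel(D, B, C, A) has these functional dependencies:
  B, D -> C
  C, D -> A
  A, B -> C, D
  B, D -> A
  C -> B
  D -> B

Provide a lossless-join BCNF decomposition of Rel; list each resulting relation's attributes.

{A, C, D}; {B, C}

Candidate keys of the original relation: {A, B}, {A, C}, {D}.
Within {A, B, C, D}: {C}⁺ ∩ {A, B, C, D} = {B, C}, not the whole set, so C -> B violates BCNF; decompose into {B, C} and {A, C, D}.
{B, C} is in BCNF.
{A, C, D} is in BCNF.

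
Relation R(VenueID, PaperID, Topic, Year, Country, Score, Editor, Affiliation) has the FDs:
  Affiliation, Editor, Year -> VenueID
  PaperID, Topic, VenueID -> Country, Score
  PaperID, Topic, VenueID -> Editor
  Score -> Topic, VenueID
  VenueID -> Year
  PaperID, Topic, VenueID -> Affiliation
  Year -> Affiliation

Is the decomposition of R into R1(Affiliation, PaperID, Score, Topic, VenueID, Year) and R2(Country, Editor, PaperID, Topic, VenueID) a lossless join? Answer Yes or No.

R1 ∩ R2 = {PaperID, Topic, VenueID}; its closure under F is {Affiliation, Country, Editor, PaperID, Score, Topic, VenueID, Year}.
R1 is contained in that closure, so R1 ∩ R2 -> R1 holds and the join is lossless.

Yes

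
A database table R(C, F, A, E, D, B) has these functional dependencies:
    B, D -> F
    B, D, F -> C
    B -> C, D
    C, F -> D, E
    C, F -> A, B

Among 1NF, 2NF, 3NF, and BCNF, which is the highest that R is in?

BCNF

Candidate keys: {B}, {C, F}. Prime attributes: {B, C, F}.
Each dependency's left side is a superkey — BCNF holds.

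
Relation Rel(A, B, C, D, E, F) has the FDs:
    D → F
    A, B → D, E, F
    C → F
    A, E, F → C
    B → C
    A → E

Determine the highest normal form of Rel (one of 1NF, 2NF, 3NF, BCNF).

Candidate key: {A, B}. Prime attributes: {A, B}.
D → F: {D}⁺ = {D, F}, which is not all of the attributes, so the left side is not a superkey — BCNF is violated.
D → F has non-prime {F} on the right and a non-superkey on the left, so 3NF fails.
{A} is a proper subset of the key {A, B}, and {A}⁺ contains the non-prime attribute {E} — a partial dependency, so 2NF is violated.

1NF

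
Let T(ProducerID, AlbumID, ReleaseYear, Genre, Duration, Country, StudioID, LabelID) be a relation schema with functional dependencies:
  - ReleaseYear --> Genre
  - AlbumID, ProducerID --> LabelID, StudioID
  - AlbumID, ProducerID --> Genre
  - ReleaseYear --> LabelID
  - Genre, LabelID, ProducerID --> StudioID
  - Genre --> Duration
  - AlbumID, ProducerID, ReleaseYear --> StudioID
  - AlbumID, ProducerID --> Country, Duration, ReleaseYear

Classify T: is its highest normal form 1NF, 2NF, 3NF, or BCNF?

Candidate key: {AlbumID, ProducerID}. Prime attributes: {AlbumID, ProducerID}.
For ReleaseYear --> Genre we have {ReleaseYear}⁺ = {Duration, Genre, LabelID, ReleaseYear}; {ReleaseYear} is not a superkey, so BCNF fails.
ReleaseYear --> Genre has non-prime {Genre} on the right and a non-superkey on the left, so 3NF fails.
Checking every proper subset of each key, none determines a non-prime attribute — 2NF is satisfied.

2NF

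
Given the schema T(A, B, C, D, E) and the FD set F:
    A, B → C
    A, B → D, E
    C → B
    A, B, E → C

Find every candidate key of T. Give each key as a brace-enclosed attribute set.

No FD produces {A}, so it must be in every candidate key.
{A, B} is a candidate key since {A, B}⁺ = {A, B, C, D, E} covers every attribute.
{A, C} is a candidate key since {A, C}⁺ = {A, B, C, D, E} covers every attribute.
No proper subset of any of these is a key, and no other minimal superkey exists.

{A, B}, {A, C}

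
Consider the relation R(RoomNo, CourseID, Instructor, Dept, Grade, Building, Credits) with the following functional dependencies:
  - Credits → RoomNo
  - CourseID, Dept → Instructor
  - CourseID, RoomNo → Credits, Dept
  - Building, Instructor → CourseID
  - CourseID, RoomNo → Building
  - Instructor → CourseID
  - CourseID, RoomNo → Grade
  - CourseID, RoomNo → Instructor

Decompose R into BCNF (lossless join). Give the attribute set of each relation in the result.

{Building, CourseID, Credits, Dept, Grade}; {CourseID, Instructor}; {Credits, RoomNo}; {Dept, Instructor}

Candidate keys of the original relation: {CourseID, Credits}, {CourseID, RoomNo}, {Credits, Instructor}, {Instructor, RoomNo}.
In {Building, CourseID, Credits, Dept, Grade, Instructor, RoomNo}, {Credits} is not a superkey ({Credits}⁺ restricted to this set is {Credits, RoomNo}), so split on Credits → RoomNo into {Credits, RoomNo} and {Building, CourseID, Credits, Dept, Grade, Instructor}.
{Credits, RoomNo} has no BCNF violation.
In {Building, CourseID, Credits, Dept, Grade, Instructor}, {CourseID, Dept} is not a superkey ({CourseID, Dept}⁺ restricted to this set is {CourseID, Dept, Instructor}), so split on CourseID, Dept → Instructor into {CourseID, Dept, Instructor} and {Building, CourseID, Credits, Dept, Grade}.
In {CourseID, Dept, Instructor}, {Instructor} is not a superkey ({Instructor}⁺ restricted to this set is {CourseID, Instructor}), so split on Instructor → CourseID into {CourseID, Instructor} and {Dept, Instructor}.
{CourseID, Instructor} has no BCNF violation.
{Dept, Instructor} has no BCNF violation.
{Building, CourseID, Credits, Dept, Grade} has no BCNF violation.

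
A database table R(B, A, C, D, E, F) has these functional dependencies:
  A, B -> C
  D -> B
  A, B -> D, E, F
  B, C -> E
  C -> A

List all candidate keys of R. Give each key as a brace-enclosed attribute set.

{A, B}, {A, D}, {B, C}, {C, D}

Closure of {A, B} is {A, B, C, D, E, F}, the whole schema; {A, B} is a candidate key.
Closure of {A, D} is {A, B, C, D, E, F}, the whole schema; {A, D} is a candidate key.
Closure of {B, C} is {A, B, C, D, E, F}, the whole schema; {B, C} is a candidate key.
Closure of {C, D} is {A, B, C, D, E, F}, the whole schema; {C, D} is a candidate key.
No proper subset of any of these is a key, and no other minimal superkey exists.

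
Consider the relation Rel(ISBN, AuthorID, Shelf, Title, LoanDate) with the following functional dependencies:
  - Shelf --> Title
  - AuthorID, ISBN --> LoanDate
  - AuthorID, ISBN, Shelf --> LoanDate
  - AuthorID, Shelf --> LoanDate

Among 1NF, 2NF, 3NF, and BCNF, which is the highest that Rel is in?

1NF

Candidate key: {AuthorID, ISBN, Shelf}. Prime attributes: {AuthorID, ISBN, Shelf}.
For Shelf --> Title we have {Shelf}⁺ = {Shelf, Title}; {Shelf} is not a superkey, so BCNF fails.
Shelf --> Title has non-prime {Title} on the right and a non-superkey on the left, so 3NF fails.
The proper key subset {Shelf} of {AuthorID, ISBN, Shelf} determines non-prime {Title}, so the relation is not even in 2NF.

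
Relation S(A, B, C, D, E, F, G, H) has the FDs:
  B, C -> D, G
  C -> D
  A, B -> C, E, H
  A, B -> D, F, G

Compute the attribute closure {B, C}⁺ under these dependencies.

{B, C, D, G}

Start with {B, C}.
B, C -> D, G applies; add {D, G} → now {B, C, D, G}.
No further FD applies.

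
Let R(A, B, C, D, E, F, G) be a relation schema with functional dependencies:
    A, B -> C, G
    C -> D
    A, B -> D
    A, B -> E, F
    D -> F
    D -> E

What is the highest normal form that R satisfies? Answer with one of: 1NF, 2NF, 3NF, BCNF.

Candidate key: {A, B}. Prime attributes: {A, B}.
C -> D breaks BCNF: {C}⁺ = {C, D, E, F}, so {C} is not a superkey.
C -> D has non-prime {D} on the right and a non-superkey on the left, so 3NF fails.
No non-prime attribute depends on a proper subset of any candidate key, so 2NF holds.

2NF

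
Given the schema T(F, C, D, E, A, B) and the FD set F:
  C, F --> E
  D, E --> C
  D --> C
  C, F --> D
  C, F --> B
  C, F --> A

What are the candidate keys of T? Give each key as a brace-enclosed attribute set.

Attributes never on any right-hand side: {F} — every candidate key must contain it.
Closure of {C, F} is {A, B, C, D, E, F}, the whole schema; {C, F} is a candidate key.
Closure of {D, F} is {A, B, C, D, E, F}, the whole schema; {D, F} is a candidate key.
These are minimal and exhaustive — every other superkey contains one of them.

{C, F}, {D, F}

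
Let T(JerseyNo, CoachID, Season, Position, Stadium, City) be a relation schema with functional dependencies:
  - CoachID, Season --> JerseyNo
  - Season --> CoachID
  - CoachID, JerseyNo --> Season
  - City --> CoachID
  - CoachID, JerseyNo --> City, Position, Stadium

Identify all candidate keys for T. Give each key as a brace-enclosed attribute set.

{Season}⁺ = {City, CoachID, JerseyNo, Position, Season, Stadium}, which is every attribute, so {Season} is a candidate key.
{City, JerseyNo}⁺ = {City, CoachID, JerseyNo, Position, Season, Stadium}, which is every attribute, so {City, JerseyNo} is a candidate key.
{CoachID, JerseyNo}⁺ = {City, CoachID, JerseyNo, Position, Season, Stadium}, which is every attribute, so {CoachID, JerseyNo} is a candidate key.
Any other superkey properly contains one of these, so there are no further candidate keys.

{City, JerseyNo}, {CoachID, JerseyNo}, {Season}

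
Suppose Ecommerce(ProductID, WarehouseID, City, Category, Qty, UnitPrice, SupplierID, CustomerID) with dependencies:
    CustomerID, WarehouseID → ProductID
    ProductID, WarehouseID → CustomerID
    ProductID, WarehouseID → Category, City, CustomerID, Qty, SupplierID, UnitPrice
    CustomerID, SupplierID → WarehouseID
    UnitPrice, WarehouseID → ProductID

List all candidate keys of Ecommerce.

{CustomerID, SupplierID}, {CustomerID, WarehouseID}, {ProductID, WarehouseID}, {UnitPrice, WarehouseID}

{CustomerID, SupplierID} is a candidate key since {CustomerID, SupplierID}⁺ = {Category, City, CustomerID, ProductID, Qty, SupplierID, UnitPrice, WarehouseID} covers every attribute.
{CustomerID, WarehouseID} is a candidate key since {CustomerID, WarehouseID}⁺ = {Category, City, CustomerID, ProductID, Qty, SupplierID, UnitPrice, WarehouseID} covers every attribute.
{ProductID, WarehouseID} is a candidate key since {ProductID, WarehouseID}⁺ = {Category, City, CustomerID, ProductID, Qty, SupplierID, UnitPrice, WarehouseID} covers every attribute.
{UnitPrice, WarehouseID} is a candidate key since {UnitPrice, WarehouseID}⁺ = {Category, City, CustomerID, ProductID, Qty, SupplierID, UnitPrice, WarehouseID} covers every attribute.
No proper subset of any of these is a key, and no other minimal superkey exists.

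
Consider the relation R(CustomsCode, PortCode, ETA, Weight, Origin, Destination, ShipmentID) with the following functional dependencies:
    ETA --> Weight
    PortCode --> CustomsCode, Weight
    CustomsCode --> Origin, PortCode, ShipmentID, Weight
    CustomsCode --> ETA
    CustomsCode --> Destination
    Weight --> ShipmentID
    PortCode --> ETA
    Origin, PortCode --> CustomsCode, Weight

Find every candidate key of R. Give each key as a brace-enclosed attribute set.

{CustomsCode}⁺ = {CustomsCode, Destination, ETA, Origin, PortCode, ShipmentID, Weight} — all of the relation — so {CustomsCode} is a candidate key.
{PortCode}⁺ = {CustomsCode, Destination, ETA, Origin, PortCode, ShipmentID, Weight} — all of the relation — so {PortCode} is a candidate key.
Any other superkey properly contains one of these, so there are no further candidate keys.

{CustomsCode}, {PortCode}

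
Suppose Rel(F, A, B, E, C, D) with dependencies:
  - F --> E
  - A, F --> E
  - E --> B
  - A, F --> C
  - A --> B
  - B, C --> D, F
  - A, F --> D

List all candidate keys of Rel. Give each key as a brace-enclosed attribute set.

{A, C}, {A, F}

No FD produces {A}, so it must be in every candidate key.
Closure of {A, C} is {A, B, C, D, E, F}, the whole schema; {A, C} is a candidate key.
Closure of {A, F} is {A, B, C, D, E, F}, the whole schema; {A, F} is a candidate key.
Any other superkey properly contains one of these, so there are no further candidate keys.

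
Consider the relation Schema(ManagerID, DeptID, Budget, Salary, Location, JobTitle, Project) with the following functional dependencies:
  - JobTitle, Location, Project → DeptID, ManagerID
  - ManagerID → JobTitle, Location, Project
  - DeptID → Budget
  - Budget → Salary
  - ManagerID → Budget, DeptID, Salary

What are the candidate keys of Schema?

{JobTitle, Location, Project}, {ManagerID}

{ManagerID}⁺ = {Budget, DeptID, JobTitle, Location, ManagerID, Project, Salary}, which is every attribute, so {ManagerID} is a candidate key.
{JobTitle, Location, Project}⁺ = {Budget, DeptID, JobTitle, Location, ManagerID, Project, Salary}, which is every attribute, so {JobTitle, Location, Project} is a candidate key.
Any other superkey properly contains one of these, so there are no further candidate keys.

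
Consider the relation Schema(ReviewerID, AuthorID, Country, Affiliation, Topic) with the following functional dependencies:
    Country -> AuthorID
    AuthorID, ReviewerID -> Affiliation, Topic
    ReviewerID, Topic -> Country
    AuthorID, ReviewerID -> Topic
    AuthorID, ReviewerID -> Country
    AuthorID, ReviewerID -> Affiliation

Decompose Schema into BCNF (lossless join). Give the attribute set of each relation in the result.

{Affiliation, Country, ReviewerID, Topic}; {AuthorID, Country}

Candidate keys of the original relation: {AuthorID, ReviewerID}, {Country, ReviewerID}, {ReviewerID, Topic}.
Within {Affiliation, AuthorID, Country, ReviewerID, Topic}: {Country}⁺ ∩ {Affiliation, AuthorID, Country, ReviewerID, Topic} = {AuthorID, Country}, not the whole set, so Country -> AuthorID violates BCNF; decompose into {AuthorID, Country} and {Affiliation, Country, ReviewerID, Topic}.
{AuthorID, Country}: every determinant is a superkey — BCNF.
{Affiliation, Country, ReviewerID, Topic}: every determinant is a superkey — BCNF.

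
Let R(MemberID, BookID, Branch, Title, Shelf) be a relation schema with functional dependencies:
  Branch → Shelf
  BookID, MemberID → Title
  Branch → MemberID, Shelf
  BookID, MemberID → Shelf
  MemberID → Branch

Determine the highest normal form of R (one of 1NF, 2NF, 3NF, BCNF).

Candidate keys: {BookID, Branch}, {BookID, MemberID}. Prime attributes: {BookID, Branch, MemberID}.
Branch → Shelf: {Branch}⁺ = {Branch, MemberID, Shelf}, which is not all of the attributes, so the left side is not a superkey — BCNF is violated.
Branch → Shelf determines the non-prime attribute {Shelf} from a non-superkey — 3NF is violated.
The proper key subset {Branch} of {BookID, Branch} determines non-prime {Shelf}, so the relation is not even in 2NF.

1NF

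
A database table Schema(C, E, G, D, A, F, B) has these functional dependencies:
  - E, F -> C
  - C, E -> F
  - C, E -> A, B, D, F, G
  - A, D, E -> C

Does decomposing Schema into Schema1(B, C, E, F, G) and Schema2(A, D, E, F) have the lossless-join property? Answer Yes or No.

The shared attributes are {E, F} and {E, F}⁺ = {A, B, C, D, E, F, G}.
This includes all of Schema1, so the common attributes are a superkey of Schema1 — the join is lossless.

Yes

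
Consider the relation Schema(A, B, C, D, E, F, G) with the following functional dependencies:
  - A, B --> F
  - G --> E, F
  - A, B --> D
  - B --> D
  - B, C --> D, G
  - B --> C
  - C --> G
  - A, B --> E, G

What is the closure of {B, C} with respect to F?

{B, C, D, E, F, G}

Start with {B, C}.
B --> D applies; add {D} → now {B, C, D}.
B, C --> D, G applies; add {G} → now {B, C, D, G}.
G --> E, F applies; add {E, F} → now {B, C, D, E, F, G}.
No further FD applies.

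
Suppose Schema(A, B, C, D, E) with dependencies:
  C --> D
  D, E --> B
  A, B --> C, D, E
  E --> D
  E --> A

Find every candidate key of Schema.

{E}⁺ = {A, B, C, D, E}, which is every attribute, so {E} is a candidate key.
{A, B}⁺ = {A, B, C, D, E}, which is every attribute, so {A, B} is a candidate key.
Any other superkey properly contains one of these, so there are no further candidate keys.

{A, B}, {E}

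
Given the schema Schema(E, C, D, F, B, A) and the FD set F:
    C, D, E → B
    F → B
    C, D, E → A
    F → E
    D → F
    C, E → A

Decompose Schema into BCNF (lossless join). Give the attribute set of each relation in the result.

{A, C, D}; {B, E, F}; {D, F}

Candidate key of the original relation: {C, D}.
Within {A, B, C, D, E, F}: {F}⁺ ∩ {A, B, C, D, E, F} = {B, E, F}, not the whole set, so F → B, E violates BCNF; decompose into {B, E, F} and {A, C, D, F}.
{B, E, F} is in BCNF.
Within {A, C, D, F}: {D}⁺ ∩ {A, C, D, F} = {D, F}, not the whole set, so D → F violates BCNF; decompose into {D, F} and {A, C, D}.
{D, F} is in BCNF.
{A, C, D} is in BCNF.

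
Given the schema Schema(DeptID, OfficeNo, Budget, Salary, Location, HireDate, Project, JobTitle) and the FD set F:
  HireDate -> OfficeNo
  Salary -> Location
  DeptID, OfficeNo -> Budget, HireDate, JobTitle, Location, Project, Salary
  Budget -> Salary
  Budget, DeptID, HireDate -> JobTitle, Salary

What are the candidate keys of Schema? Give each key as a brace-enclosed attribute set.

{DeptID, HireDate}, {DeptID, OfficeNo}

{DeptID} never appears on the right of any FD, so every key must include it.
Closure of {DeptID, HireDate} is {Budget, DeptID, HireDate, JobTitle, Location, OfficeNo, Project, Salary}, the whole schema; {DeptID, HireDate} is a candidate key.
Closure of {DeptID, OfficeNo} is {Budget, DeptID, HireDate, JobTitle, Location, OfficeNo, Project, Salary}, the whole schema; {DeptID, OfficeNo} is a candidate key.
Any other superkey properly contains one of these, so there are no further candidate keys.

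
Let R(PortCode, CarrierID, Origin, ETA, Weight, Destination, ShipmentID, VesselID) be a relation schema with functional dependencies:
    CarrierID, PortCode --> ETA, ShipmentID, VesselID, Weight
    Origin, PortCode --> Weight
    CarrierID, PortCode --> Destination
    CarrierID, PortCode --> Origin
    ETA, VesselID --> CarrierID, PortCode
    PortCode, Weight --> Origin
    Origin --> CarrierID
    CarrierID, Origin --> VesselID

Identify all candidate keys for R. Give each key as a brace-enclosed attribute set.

{CarrierID, PortCode}, {ETA, Origin}, {ETA, VesselID}, {Origin, PortCode}, {PortCode, Weight}

Closure of {CarrierID, PortCode} is {CarrierID, Destination, ETA, Origin, PortCode, ShipmentID, VesselID, Weight}, the whole schema; {CarrierID, PortCode} is a candidate key.
Closure of {ETA, Origin} is {CarrierID, Destination, ETA, Origin, PortCode, ShipmentID, VesselID, Weight}, the whole schema; {ETA, Origin} is a candidate key.
Closure of {ETA, VesselID} is {CarrierID, Destination, ETA, Origin, PortCode, ShipmentID, VesselID, Weight}, the whole schema; {ETA, VesselID} is a candidate key.
Closure of {Origin, PortCode} is {CarrierID, Destination, ETA, Origin, PortCode, ShipmentID, VesselID, Weight}, the whole schema; {Origin, PortCode} is a candidate key.
Closure of {PortCode, Weight} is {CarrierID, Destination, ETA, Origin, PortCode, ShipmentID, VesselID, Weight}, the whole schema; {PortCode, Weight} is a candidate key.
Any other superkey properly contains one of these, so there are no further candidate keys.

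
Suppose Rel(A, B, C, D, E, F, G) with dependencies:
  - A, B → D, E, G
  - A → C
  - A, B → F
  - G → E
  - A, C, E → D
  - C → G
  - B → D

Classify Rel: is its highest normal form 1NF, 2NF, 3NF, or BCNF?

Candidate key: {A, B}. Prime attributes: {A, B}.
A → C breaks BCNF: {A}⁺ = {A, C, D, E, G}, so {A} is not a superkey.
A → C determines the non-prime attribute {C} from a non-superkey — 3NF is violated.
{A} is a proper subset of the key {A, B}, and {A}⁺ contains the non-prime attributes {C, D, E, G} — a partial dependency, so 2NF is violated.

1NF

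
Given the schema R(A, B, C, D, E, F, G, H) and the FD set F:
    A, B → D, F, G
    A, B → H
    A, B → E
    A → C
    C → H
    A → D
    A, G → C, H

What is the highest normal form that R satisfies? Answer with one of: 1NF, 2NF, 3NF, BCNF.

1NF

Candidate key: {A, B}. Prime attributes: {A, B}.
For A → C we have {A}⁺ = {A, C, D, H}; {A} is not a superkey, so BCNF fails.
A → C determines the non-prime attribute {C} from a non-superkey — 3NF is violated.
{A} is a proper subset of the key {A, B}, and {A}⁺ contains the non-prime attributes {C, D, H} — a partial dependency, so 2NF is violated.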